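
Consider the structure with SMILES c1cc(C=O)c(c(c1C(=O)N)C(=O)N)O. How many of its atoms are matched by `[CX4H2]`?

0

The query [CX4H2] means: sp3 carbon (X4) with exactly two hydrogens.
Check the 15 heavy atoms by environment: 4× c (aromatic, H0, X3) → no; 2× c (aromatic, H1, X3) → no; 2× C (H0, X3) → no; 3× O (H0, X1) → no; 2× N (H2, X3) → no; 1× O (H1, X2) → no; 1× C (H1, X3) → no.
No environment satisfies the query, so 0 matching atoms.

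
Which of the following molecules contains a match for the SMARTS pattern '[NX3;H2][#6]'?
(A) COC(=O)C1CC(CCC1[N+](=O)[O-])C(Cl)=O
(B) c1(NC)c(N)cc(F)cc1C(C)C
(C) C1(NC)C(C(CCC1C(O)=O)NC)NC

B

[NX3;H2][#6] describes a trivalent nitrogen with two H attached to carbon (a primary amine).
(A) has a nitro group (-[N+](=O)[O-]) but the nitrogen is [N+] with no H, not NX3H2.
(B) contains a primary amino group (-NH2), which satisfies every atom and bond constraint.
(C) has an N-methylamino group (-NHCH3) but the nitrogen bears two carbons and only one H (H1), not H2.
So the answer is (B).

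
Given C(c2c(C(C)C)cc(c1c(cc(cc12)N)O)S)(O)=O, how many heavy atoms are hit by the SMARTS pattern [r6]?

The query [r6] means: r6 matches atoms in a six-membered ring.
Check the 19 heavy atoms by environment: 10× c (aromatic, in 6-ring) → match; 4× C (acyclic) → no; 3× O (acyclic) → no; 1× S (acyclic) → no; 1× N (acyclic) → no.
That gives 10 matching atoms.

10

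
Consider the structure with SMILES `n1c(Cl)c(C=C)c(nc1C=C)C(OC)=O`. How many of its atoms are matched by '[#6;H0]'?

5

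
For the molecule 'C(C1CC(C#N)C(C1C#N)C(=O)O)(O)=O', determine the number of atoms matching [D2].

The query [D2] means: atom with exactly two heavy-atom neighbours.
Check the 15 heavy atoms by environment: 6× C (D3) → no; 3× C (D2) → match; 2× N (D1) → no; 4× O (D1) → no.
That gives 3 matching atoms.

3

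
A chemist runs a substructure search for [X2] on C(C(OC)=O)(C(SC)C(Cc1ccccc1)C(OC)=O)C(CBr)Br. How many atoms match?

The query [X2] means: any atom with exactly two total connections (bonds + H).
Check the 24 heavy atoms by environment: 9× C (X4) → no; 2× Br (X1) → no; 6× c (aromatic, X3) → no; 2× C (X3) → no; 2× O (X1) → no; 2× O (X2) → match; 1× S (X2) → match.
Summing the matching environments: 2 + 1 = 3 matching atoms.

3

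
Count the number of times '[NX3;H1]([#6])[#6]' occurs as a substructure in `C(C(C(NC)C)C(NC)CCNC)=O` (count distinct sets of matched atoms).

3

[NX3;H1]([#6])[#6] is the SMARTS for a secondary amine: a trivalent nitrogen with one H, bonded to two carbons.
The molecule carries 3 separate instances of an N-methylamino group (-NHCH3) meeting every constraint; each maps to a distinct set of atoms, giving 3 matches.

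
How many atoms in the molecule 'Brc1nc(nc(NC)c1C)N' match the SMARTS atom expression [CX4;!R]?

2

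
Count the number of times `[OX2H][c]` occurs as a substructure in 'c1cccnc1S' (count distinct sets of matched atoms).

0

[OX2H][c] is the SMARTS for a phenol: a hydroxyl oxygen attached to an aromatic carbon.
No fragment in the molecule satisfies every constraint, giving 0 matches.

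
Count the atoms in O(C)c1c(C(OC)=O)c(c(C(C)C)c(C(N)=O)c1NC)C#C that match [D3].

Check the 22 heavy atoms by environment: 6× c (aromatic, D3) → match; 3× C (D3) → match; 6× C (D1) → no; 2× O (D1) → no; 1× N (D1) → no; 2× O (D2) → no; 1× N (D2) → no; 1× C (D2) → no.
Summing the matching environments: 6 + 3 = 9 matching atoms.

9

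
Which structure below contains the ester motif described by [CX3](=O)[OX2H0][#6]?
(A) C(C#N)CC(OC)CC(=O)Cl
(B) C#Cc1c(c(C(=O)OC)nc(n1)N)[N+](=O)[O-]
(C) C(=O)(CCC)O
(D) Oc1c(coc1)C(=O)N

[CX3](=O)[OX2H0][#6] describes a carbonyl carbon bonded to an oxygen that is itself bonded to carbon (no H on that O) (an ester).
(A) has a methoxy ether (-OCH3) but the ether oxygen is not adjacent to a C=O carbon.
(B) contains a methyl-ester group (-C(=O)OCH3), which satisfies every atom and bond constraint.
(C) has a carboxylic acid group (-C(=O)OH) but the singly-bonded O carries H (OX2H1, not H0).
(D) has a primary amide (-C(=O)NH2) but the carbonyl is bonded to N, not to an O-C linkage.
So the answer is (B).

B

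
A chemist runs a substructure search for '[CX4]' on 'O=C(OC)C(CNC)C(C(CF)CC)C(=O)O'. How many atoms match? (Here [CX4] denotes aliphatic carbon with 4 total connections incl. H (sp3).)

9

Check the 17 heavy atoms by environment: 9× C (X4) → match; 1× F (X1) → no; 1× N (X3) → no; 2× C (X3) → no; 2× O (X1) → no; 2× O (X2) → no.
That gives 9 matching atoms.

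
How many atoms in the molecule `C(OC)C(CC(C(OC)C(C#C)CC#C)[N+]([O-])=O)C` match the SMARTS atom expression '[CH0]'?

2

The query [CH0] means: aliphatic carbon with no attached hydrogen.
Check the 19 heavy atoms by environment: 3× C (H2) → no; 6× C (H1) → no; 2× C (H0) → match; 3× O (H0) → no; 3× C (H3) → no; 1× N (charge +1, H0) → no; 1× O (charge -1, H0) → no.
That gives 2 matching atoms.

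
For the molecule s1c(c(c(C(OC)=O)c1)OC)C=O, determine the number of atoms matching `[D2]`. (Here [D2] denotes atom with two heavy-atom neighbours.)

5

Check the 13 heavy atoms by environment: 1× s (aromatic, D2) → match; 3× c (aromatic, D3) → no; 1× c (aromatic, D2) → match; 2× O (D2) → match; 2× C (D1) → no; 1× C (D2) → match; 2× O (D1) → no; 1× C (D3) → no.
Summing the matching environments: 1 + 1 + 2 + 1 = 5 matching atoms.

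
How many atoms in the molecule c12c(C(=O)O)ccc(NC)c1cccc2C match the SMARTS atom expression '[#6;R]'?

The query [#6;R] means: carbon that is part of a ring.
Check the 16 heavy atoms by environment: 10× c (aromatic, in 6-ring) → match; 3× C (acyclic) → no; 2× O (acyclic) → no; 1× N (acyclic) → no.
That gives 10 matching atoms.

10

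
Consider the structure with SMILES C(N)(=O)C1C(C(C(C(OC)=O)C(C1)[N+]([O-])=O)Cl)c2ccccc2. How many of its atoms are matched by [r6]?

12

Check the 23 heavy atoms by environment: 6× C (in 6-ring) → match; 3× C (acyclic) → no; 4× O (acyclic) → no; 1× N (acyclic) → no; 1× Cl (acyclic) → no; 6× c (aromatic, in 6-ring) → match; 1× N (charge +1, acyclic) → no; 1× O (charge -1, acyclic) → no.
Summing the matching environments: 6 + 6 = 12 matching atoms.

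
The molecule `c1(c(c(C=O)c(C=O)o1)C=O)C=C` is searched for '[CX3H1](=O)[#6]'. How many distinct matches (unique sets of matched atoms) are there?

[CX3H1](=O)[#6] is the SMARTS for an aldehyde: an sp2 carbon with one H, double-bonded to O and single-bonded to carbon.
The molecule carries 3 separate instances of an aldehyde (-CHO) meeting every constraint; each maps to a distinct set of atoms, giving 3 matches.

3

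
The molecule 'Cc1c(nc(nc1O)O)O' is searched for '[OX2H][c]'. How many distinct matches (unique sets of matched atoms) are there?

3

[OX2H][c] is the SMARTS for a phenol: a hydroxyl oxygen attached to an aromatic carbon.
The molecule carries 3 separate instances of a hydroxyl group (-OH) meeting every constraint; each maps to a distinct set of atoms, giving 3 matches.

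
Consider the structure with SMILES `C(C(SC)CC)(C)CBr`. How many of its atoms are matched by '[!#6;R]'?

The query [!#6;R] means: non-carbon atom that is part of a ring.
Check the 9 heavy atoms by environment: 7× C (acyclic) → no; 1× S (acyclic) → no; 1× Br (acyclic) → no.
No environment satisfies the query, so 0 matching atoms.

0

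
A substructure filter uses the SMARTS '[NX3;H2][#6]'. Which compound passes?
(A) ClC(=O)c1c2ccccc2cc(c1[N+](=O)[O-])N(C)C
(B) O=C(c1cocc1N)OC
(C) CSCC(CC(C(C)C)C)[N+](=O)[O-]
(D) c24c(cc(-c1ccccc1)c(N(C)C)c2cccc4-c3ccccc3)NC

B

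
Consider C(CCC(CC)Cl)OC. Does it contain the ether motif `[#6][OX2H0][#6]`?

The pattern [#6][OX2H0][#6] describes an aliphatic oxygen bridging two carbons with no H on the oxygen — an ether.
The molecule carries a methoxy ether (-OCH3), whose atoms satisfy every constraint of the query, so the pattern matches.

Yes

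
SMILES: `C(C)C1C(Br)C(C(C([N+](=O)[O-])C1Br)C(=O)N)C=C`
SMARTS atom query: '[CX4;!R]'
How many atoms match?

2

The query [CX4;!R] means: aliphatic carbon with four total connections, not in a ring.
Check the 18 heavy atoms by environment: 6× C (X4, in 6-ring) → no; 1× N (charge +1, X3, acyclic) → no; 1× O (charge -1, X1, acyclic) → no; 2× O (X1, acyclic) → no; 2× Br (X1, acyclic) → no; 2× C (X4, acyclic) → match; 3× C (X3, acyclic) → no; 1× N (X3, acyclic) → no.
That gives 2 matching atoms.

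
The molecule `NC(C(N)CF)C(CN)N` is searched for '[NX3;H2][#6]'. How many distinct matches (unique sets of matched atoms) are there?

4

[NX3;H2][#6] is the SMARTS for a primary amine: a trivalent nitrogen with two H attached to carbon.
The molecule carries 4 separate instances of a primary amino group (-NH2) meeting every constraint; each maps to a distinct set of atoms, giving 4 matches.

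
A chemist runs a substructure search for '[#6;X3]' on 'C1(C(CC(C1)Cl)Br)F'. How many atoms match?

0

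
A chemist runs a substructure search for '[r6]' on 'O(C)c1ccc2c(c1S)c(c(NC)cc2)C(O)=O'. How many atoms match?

10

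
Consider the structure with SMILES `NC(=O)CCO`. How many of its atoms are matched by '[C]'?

3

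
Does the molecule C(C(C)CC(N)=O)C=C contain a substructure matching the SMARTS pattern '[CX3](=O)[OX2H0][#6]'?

The pattern [CX3](=O)[OX2H0][#6] describes a carbonyl carbon bonded to an oxygen that is itself bonded to carbon (no H on that O) — an ester.
The closest candidate here is a primary amide (-C(=O)NH2), but the carbonyl is bonded to N, not to an O-C linkage. No other fragment satisfies the full query, so there is no match.

No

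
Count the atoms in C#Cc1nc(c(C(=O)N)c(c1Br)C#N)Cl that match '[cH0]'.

5

The query [cH0] means: aromatic carbon with no attached hydrogen (substituted or ring-fusion).
Check the 15 heavy atoms by environment: 1× n (aromatic, H0) → no; 5× c (aromatic, H0) → match; 3× C (H0) → no; 1× C (H1) → no; 1× O (H0) → no; 1× N (H2) → no; 1× Br (H0) → no; 1× N (H0) → no; 1× Cl (H0) → no.
That gives 5 matching atoms.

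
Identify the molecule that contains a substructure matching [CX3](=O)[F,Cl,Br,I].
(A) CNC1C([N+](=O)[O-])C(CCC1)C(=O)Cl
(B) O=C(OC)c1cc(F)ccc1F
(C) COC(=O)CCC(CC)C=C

[CX3](=O)[F,Cl,Br,I] describes a carbonyl carbon bonded to a halogen (an acyl halide).
(A) contains an acyl chloride (-C(=O)Cl), which satisfies every atom and bond constraint.
(B) has a methyl-ester group (-C(=O)OCH3) but the carbonyl is bonded to -O-C, not to a halogen.
(C) has a methyl-ester group (-C(=O)OCH3) but the carbonyl is bonded to -O-C, not to a halogen.
So the answer is (A).

A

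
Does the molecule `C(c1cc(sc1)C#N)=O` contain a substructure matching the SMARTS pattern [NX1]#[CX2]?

Yes

The pattern [NX1]#[CX2] describes a nitrogen triple-bonded to a two-connected carbon — a nitrile.
The molecule carries a nitrile (-C#N), whose atoms satisfy every constraint of the query, so the pattern matches.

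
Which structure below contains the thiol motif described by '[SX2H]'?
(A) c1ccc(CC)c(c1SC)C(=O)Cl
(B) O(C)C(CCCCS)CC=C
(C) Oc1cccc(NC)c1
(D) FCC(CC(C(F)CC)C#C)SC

B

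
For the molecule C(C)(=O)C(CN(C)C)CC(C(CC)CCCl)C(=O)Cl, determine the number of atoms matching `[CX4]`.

12

The query [CX4] means: C with X4: aliphatic carbon with exactly 4 total connections (bonds + H).
Check the 19 heavy atoms by environment: 12× C (X4) → match; 1× N (X3) → no; 2× C (X3) → no; 2× O (X1) → no; 2× Cl (X1) → no.
That gives 12 matching atoms.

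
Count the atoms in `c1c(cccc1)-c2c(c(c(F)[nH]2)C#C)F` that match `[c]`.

10

The query [c] means: lowercase c matches aromatic carbon only.
Check the 15 heavy atoms by environment: 1× n (aromatic) → no; 10× c (aromatic) → match; 2× F → no; 2× C → no.
That gives 10 matching atoms.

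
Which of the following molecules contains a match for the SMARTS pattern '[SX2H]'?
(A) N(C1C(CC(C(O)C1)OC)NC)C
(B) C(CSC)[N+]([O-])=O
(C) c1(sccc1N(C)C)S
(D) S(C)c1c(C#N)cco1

[SX2H] describes an aliphatic sulfur with two connections, one being H (a thiol).
(A) has a hydroxyl group (-OH) but it is an -OH, not an -SH.
(B) has a methylthio ether (-SCH3) but the sulfur has H0 (bonded to two carbons), not H1.
(C) contains a thiol (-SH), which satisfies every atom and bond constraint.
(D) has a methylthio ether (-SCH3) but the sulfur has H0 (bonded to two carbons), not H1.
So the answer is (C).

C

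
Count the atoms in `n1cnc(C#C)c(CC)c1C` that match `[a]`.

The query [a] means: a matches any aromatic atom.
Check the 11 heavy atoms by environment: 2× n (aromatic) → match; 4× c (aromatic) → match; 5× C → no.
Summing the matching environments: 2 + 4 = 6 matching atoms.

6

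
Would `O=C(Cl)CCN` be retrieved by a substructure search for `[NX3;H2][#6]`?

The pattern [NX3;H2][#6] describes a trivalent nitrogen with two H attached to carbon — a primary amine.
The molecule carries a primary amino group (-NH2), whose atoms satisfy every constraint of the query, so the pattern matches.

Yes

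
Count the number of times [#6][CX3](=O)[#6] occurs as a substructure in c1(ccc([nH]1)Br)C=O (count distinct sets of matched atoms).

0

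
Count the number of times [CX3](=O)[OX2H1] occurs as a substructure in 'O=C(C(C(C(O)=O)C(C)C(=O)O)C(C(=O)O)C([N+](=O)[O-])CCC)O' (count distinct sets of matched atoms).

4

[CX3](=O)[OX2H1] is the SMARTS for a carboxylic acid: an sp2 carbon double-bonded to O and single-bonded to an -OH oxygen.
The molecule carries 4 separate instances of a carboxylic acid group (-C(=O)OH) meeting every constraint; each maps to a distinct set of atoms, giving 4 matches.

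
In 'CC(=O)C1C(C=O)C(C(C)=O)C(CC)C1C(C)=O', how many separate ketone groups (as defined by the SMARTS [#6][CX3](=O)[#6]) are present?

3

[#6][CX3](=O)[#6] is the SMARTS for a ketone: a carbonyl carbon (no H) flanked by two carbons.
The molecule carries 3 separate instances of an acetyl/ketone group (-C(=O)CH3) meeting every constraint; each maps to a distinct set of atoms, giving 3 matches.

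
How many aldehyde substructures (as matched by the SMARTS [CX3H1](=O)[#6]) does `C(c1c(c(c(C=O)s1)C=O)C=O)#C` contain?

[CX3H1](=O)[#6] is the SMARTS for an aldehyde: an sp2 carbon with one H, double-bonded to O and single-bonded to carbon.
The molecule carries 3 separate instances of an aldehyde (-CHO) meeting every constraint; each maps to a distinct set of atoms, giving 3 matches.

3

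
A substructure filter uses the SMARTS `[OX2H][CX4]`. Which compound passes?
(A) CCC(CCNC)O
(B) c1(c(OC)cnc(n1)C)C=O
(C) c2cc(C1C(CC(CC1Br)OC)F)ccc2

A

[OX2H][CX4] describes a hydroxyl oxygen bound to an sp3 (X4) carbon (an aliphatic alcohol).
(A) contains a hydroxyl group (-OH), which satisfies every atom and bond constraint.
(B) has a methoxy ether (-OCH3) but the oxygen has H0 (ether), not H1.
(C) has a methoxy ether (-OCH3) but the oxygen has H0 (ether), not H1.
So the answer is (A).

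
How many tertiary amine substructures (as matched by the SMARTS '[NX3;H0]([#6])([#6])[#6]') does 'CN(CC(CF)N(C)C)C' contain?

2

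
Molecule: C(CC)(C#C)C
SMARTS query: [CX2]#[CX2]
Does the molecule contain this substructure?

Yes

The pattern [CX2]#[CX2] describes a carbon-carbon triple bond — an alkyne.
The molecule carries an ethynyl group (-C#CH), whose atoms satisfy every constraint of the query, so the pattern matches.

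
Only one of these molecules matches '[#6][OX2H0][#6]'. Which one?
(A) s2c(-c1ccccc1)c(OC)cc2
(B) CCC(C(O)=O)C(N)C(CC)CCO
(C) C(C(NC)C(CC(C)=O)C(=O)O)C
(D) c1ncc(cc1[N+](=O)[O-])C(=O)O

A

[#6][OX2H0][#6] describes an aliphatic oxygen bridging two carbons with no H on the oxygen (an ether).
(A) contains a methoxy ether (-OCH3), which satisfies every atom and bond constraint.
(B) has a carboxylic acid group (-C(=O)OH) but the -OH oxygen has H1; the =O is OX1, not OX2.
(C) has a carboxylic acid group (-C(=O)OH) but the -OH oxygen has H1; the =O is OX1, not OX2.
(D) has a carboxylic acid group (-C(=O)OH) but the -OH oxygen has H1; the =O is OX1, not OX2.
So the answer is (A).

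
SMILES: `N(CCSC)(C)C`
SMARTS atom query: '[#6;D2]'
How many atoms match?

Check the 7 heavy atoms by environment: 2× C (D2) → match; 1× S (D2) → no; 3× C (D1) → no; 1× N (D3) → no.
That gives 2 matching atoms.

2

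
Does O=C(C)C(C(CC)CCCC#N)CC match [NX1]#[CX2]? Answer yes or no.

The pattern [NX1]#[CX2] describes a nitrogen triple-bonded to a two-connected carbon — a nitrile.
The molecule carries a nitrile (-C#N), whose atoms satisfy every constraint of the query, so the pattern matches.

Yes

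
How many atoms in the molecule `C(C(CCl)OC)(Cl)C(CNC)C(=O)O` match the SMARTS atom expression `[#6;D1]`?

2

The query [#6;D1] means: carbon bonded to exactly one heavy atom.
Check the 14 heavy atoms by environment: 2× C (D2) → no; 4× C (D3) → no; 1× N (D2) → no; 2× C (D1) → match; 2× Cl (D1) → no; 2× O (D1) → no; 1× O (D2) → no.
That gives 2 matching atoms.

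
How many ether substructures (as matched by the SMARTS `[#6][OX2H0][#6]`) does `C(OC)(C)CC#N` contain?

[#6][OX2H0][#6] is the SMARTS for an ether: an aliphatic oxygen bridging two carbons with no H on the oxygen.
Exactly one fragment in the molecule meets all constraints, giving 1 match.

1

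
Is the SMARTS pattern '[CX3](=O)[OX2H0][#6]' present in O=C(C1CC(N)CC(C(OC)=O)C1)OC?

The pattern [CX3](=O)[OX2H0][#6] describes a carbonyl carbon bonded to an oxygen that is itself bonded to carbon (no H on that O) — an ester.
The molecule carries a methyl-ester group (-C(=O)OCH3), whose atoms satisfy every constraint of the query, so the pattern matches.

Yes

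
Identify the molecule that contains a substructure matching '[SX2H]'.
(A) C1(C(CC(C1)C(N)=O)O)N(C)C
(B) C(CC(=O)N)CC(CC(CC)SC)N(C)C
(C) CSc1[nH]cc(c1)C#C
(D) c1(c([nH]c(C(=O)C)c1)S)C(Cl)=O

[SX2H] describes an aliphatic sulfur with two connections, one being H (a thiol).
(A) has a hydroxyl group (-OH) but it is an -OH, not an -SH.
(B) has a methylthio ether (-SCH3) but the sulfur has H0 (bonded to two carbons), not H1.
(C) has a methylthio ether (-SCH3) but the sulfur has H0 (bonded to two carbons), not H1.
(D) contains a thiol (-SH), which satisfies every atom and bond constraint.
So the answer is (D).

D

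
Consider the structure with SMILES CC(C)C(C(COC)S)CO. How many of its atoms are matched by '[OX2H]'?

Check the 11 heavy atoms by environment: 2× C (H2, X4) → no; 3× C (H1, X4) → no; 1× S (H1, X2) → no; 3× C (H3, X4) → no; 1× O (H1, X2) → match; 1× O (H0, X2) → no.
That gives 1 matching atom.

1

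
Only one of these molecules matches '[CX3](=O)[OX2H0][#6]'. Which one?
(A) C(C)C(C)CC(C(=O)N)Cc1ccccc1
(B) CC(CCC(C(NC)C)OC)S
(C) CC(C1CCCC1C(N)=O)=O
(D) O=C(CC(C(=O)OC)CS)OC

D

[CX3](=O)[OX2H0][#6] describes a carbonyl carbon bonded to an oxygen that is itself bonded to carbon (no H on that O) (an ester).
(A) has a primary amide (-C(=O)NH2) but the carbonyl is bonded to N, not to an O-C linkage.
(B) has a methoxy ether (-OCH3) but the ether oxygen is not adjacent to a C=O carbon.
(C) has a primary amide (-C(=O)NH2) but the carbonyl is bonded to N, not to an O-C linkage.
(D) contains a methyl-ester group (-C(=O)OCH3), which satisfies every atom and bond constraint.
So the answer is (D).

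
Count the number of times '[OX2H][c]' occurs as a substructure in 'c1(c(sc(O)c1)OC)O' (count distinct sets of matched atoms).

2

[OX2H][c] is the SMARTS for a phenol: a hydroxyl oxygen attached to an aromatic carbon.
The molecule carries 2 separate instances of a hydroxyl group (-OH) meeting every constraint; each maps to a distinct set of atoms, giving 2 matches.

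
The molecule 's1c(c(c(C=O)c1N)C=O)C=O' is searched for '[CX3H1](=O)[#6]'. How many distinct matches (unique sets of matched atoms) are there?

3

[CX3H1](=O)[#6] is the SMARTS for an aldehyde: an sp2 carbon with one H, double-bonded to O and single-bonded to carbon.
The molecule carries 3 separate instances of an aldehyde (-CHO) meeting every constraint; each maps to a distinct set of atoms, giving 3 matches.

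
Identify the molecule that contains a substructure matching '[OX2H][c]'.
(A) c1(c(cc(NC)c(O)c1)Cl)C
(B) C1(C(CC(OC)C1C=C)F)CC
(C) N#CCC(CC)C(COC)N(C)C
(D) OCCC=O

A

[OX2H][c] describes a hydroxyl oxygen attached to an aromatic carbon (a phenol).
(A) contains a hydroxyl group (-OH), which satisfies every atom and bond constraint.
(B) has a methoxy ether (-OCH3) but the oxygen has H0, not H1.
(C) has a methoxy ether (-OCH3) but the oxygen has H0, not H1.
(D) has a hydroxyl group (-OH) but the -OH is on an aliphatic carbon, not an aromatic c.
So the answer is (A).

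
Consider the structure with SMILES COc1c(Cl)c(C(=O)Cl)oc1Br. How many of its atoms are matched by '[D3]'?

Check the 12 heavy atoms by environment: 1× o (aromatic, D2) → no; 4× c (aromatic, D3) → match; 1× Br (D1) → no; 1× C (D3) → match; 1× O (D1) → no; 2× Cl (D1) → no; 1× O (D2) → no; 1× C (D1) → no.
Summing the matching environments: 4 + 1 = 5 matching atoms.

5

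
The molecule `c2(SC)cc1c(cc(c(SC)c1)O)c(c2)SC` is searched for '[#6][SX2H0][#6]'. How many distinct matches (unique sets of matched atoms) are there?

[#6][SX2H0][#6] is the SMARTS for a thioether: an aliphatic sulfur bridging two carbons with no H on the sulfur.
The molecule carries 3 separate instances of a methylthio ether (-SCH3) meeting every constraint; each maps to a distinct set of atoms, giving 3 matches.

3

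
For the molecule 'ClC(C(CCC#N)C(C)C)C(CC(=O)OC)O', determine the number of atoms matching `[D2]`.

5

The query [D2] means: atom with exactly two heavy-atom neighbours.
Check the 17 heavy atoms by environment: 4× C (D2) → match; 5× C (D3) → no; 2× O (D1) → no; 1× Cl (D1) → no; 1× N (D1) → no; 3× C (D1) → no; 1× O (D2) → match.
Summing the matching environments: 4 + 1 = 5 matching atoms.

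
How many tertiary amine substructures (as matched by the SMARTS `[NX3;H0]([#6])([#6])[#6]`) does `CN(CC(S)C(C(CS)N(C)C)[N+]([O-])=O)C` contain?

2

[NX3;H0]([#6])([#6])[#6] is the SMARTS for a tertiary amine: a trivalent nitrogen with no H, bonded to three carbons.
The molecule carries 2 separate instances of a dimethylamino group (-N(CH3)2) meeting every constraint; each maps to a distinct set of atoms, giving 2 matches.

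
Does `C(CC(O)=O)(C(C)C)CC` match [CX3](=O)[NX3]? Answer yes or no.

The pattern [CX3](=O)[NX3] describes a carbonyl carbon bonded to a trivalent nitrogen — an amide.
The closest candidate here is a carboxylic acid group (-C(=O)OH), but the carbonyl is bonded to O, not to an NX3 nitrogen. No other fragment satisfies the full query, so there is no match.

No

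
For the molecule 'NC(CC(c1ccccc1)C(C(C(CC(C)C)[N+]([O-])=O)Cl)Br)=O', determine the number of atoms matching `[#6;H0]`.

The query [#6;H0] means: any carbon with no attached hydrogen.
Check the 23 heavy atoms by environment: 2× C (H2) → no; 5× C (H1) → no; 1× c (aromatic, H0) → match; 5× c (aromatic, H1) → no; 1× C (H0) → match; 2× O (H0) → no; 1× N (H2) → no; 1× Br (H0) → no; 1× Cl (H0) → no; 1× N (charge +1, H0) → no; 1× O (charge -1, H0) → no; 2× C (H3) → no.
Summing the matching environments: 1 + 1 = 2 matching atoms.

2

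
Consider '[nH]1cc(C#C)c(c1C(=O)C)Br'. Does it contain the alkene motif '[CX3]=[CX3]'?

The pattern [CX3]=[CX3] describes a non-aromatic C=C double bond between two sp2 carbons — an alkene.
The closest candidate here is an ethynyl group (-C#CH), but the C-C bond is a triple bond, not a double bond. No other fragment satisfies the full query, so there is no match.

No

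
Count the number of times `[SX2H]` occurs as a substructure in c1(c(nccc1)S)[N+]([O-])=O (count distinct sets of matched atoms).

1

[SX2H] is the SMARTS for a thiol: an aliphatic sulfur with two connections, one being H.
Exactly one fragment in the molecule meets all constraints, giving 1 match.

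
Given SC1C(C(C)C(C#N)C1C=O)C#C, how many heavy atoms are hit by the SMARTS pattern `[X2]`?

4

The query [X2] means: any atom with exactly two total connections (bonds + H).
Check the 13 heavy atoms by environment: 6× C (X4) → no; 3× C (X2) → match; 1× C (X3) → no; 1× O (X1) → no; 1× S (X2) → match; 1× N (X1) → no.
Summing the matching environments: 3 + 1 = 4 matching atoms.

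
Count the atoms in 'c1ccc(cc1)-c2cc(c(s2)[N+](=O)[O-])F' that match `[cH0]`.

4

The query [cH0] means: aromatic carbon with no attached hydrogen (substituted or ring-fusion).
Check the 15 heavy atoms by environment: 1× s (aromatic, H0) → no; 4× c (aromatic, H0) → match; 6× c (aromatic, H1) → no; 1× N (charge +1, H0) → no; 1× O (charge -1, H0) → no; 1× O (H0) → no; 1× F (H0) → no.
That gives 4 matching atoms.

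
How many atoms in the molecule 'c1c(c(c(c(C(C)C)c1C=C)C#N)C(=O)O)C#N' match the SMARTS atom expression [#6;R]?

6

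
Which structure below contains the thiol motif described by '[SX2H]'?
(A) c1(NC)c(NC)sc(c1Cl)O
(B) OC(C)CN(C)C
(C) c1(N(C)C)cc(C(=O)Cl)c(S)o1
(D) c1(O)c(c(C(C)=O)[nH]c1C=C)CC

[SX2H] describes an aliphatic sulfur with two connections, one being H (a thiol).
(A) has a hydroxyl group (-OH) but it is an -OH, not an -SH.
(B) has a hydroxyl group (-OH) but it is an -OH, not an -SH.
(C) contains a thiol (-SH), which satisfies every atom and bond constraint.
(D) has a hydroxyl group (-OH) but it is an -OH, not an -SH.
So the answer is (C).

C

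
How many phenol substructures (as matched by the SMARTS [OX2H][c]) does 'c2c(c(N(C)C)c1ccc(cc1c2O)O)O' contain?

3

[OX2H][c] is the SMARTS for a phenol: a hydroxyl oxygen attached to an aromatic carbon.
The molecule carries 3 separate instances of a hydroxyl group (-OH) meeting every constraint; each maps to a distinct set of atoms, giving 3 matches.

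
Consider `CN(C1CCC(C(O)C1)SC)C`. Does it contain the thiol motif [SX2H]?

No

The pattern [SX2H] describes an aliphatic sulfur with two connections, one being H — a thiol.
The closest candidate here is a methylthio ether (-SCH3), but the sulfur has H0 (bonded to two carbons), not H1. No other fragment satisfies the full query, so there is no match.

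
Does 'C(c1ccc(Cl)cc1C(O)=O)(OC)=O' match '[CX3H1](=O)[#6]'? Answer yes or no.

No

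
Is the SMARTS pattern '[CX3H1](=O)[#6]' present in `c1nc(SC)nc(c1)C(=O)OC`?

The pattern [CX3H1](=O)[#6] describes an sp2 carbon with one H, double-bonded to O and single-bonded to carbon — an aldehyde.
The closest candidate here is a methyl-ester group (-C(=O)OCH3), but the carbonyl carbon has H0, not H1. No other fragment satisfies the full query, so there is no match.

No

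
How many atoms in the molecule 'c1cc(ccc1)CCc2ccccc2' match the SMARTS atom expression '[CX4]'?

2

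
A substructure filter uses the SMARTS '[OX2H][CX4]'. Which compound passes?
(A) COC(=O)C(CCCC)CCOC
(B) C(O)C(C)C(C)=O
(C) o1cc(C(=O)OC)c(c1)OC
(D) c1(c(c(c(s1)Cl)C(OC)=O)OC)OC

B

[OX2H][CX4] describes a hydroxyl oxygen bound to an sp3 (X4) carbon (an aliphatic alcohol).
(A) has a methoxy ether (-OCH3) but the oxygen has H0 (ether), not H1.
(B) contains a hydroxyl group (-OH), which satisfies every atom and bond constraint.
(C) has a methoxy ether (-OCH3) but the oxygen has H0 (ether), not H1.
(D) has a methoxy ether (-OCH3) but the oxygen has H0 (ether), not H1.
So the answer is (B).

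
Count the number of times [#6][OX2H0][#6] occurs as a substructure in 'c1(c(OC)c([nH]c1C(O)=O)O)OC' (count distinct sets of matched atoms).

[#6][OX2H0][#6] is the SMARTS for an ether: an aliphatic oxygen bridging two carbons with no H on the oxygen.
The molecule carries 2 separate instances of a methoxy ether (-OCH3) meeting every constraint; each maps to a distinct set of atoms, giving 2 matches.

2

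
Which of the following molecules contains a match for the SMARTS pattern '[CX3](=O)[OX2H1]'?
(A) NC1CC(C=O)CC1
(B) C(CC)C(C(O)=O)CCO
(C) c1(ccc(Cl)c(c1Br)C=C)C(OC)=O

[CX3](=O)[OX2H1] describes an sp2 carbon double-bonded to O and single-bonded to an -OH oxygen (a carboxylic acid).
(A) has an aldehyde (-CHO) but there is no singly-bonded oxygen on the carbonyl carbon.
(B) contains a carboxylic acid group (-C(=O)OH), which satisfies every atom and bond constraint.
(C) has a methyl-ester group (-C(=O)OCH3) but the singly-bonded O has no H (OX2H0, not OX2H1).
So the answer is (B).

B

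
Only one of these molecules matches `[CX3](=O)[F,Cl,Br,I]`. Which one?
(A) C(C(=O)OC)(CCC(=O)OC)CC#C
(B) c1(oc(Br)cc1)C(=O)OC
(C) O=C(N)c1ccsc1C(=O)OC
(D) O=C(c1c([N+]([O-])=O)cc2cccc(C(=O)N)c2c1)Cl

D

[CX3](=O)[F,Cl,Br,I] describes a carbonyl carbon bonded to a halogen (an acyl halide).
(A) has a methyl-ester group (-C(=O)OCH3) but the carbonyl is bonded to -O-C, not to a halogen.
(B) has a methyl-ester group (-C(=O)OCH3) but the carbonyl is bonded to -O-C, not to a halogen.
(C) has a methyl-ester group (-C(=O)OCH3) but the carbonyl is bonded to -O-C, not to a halogen.
(D) contains an acyl chloride (-C(=O)Cl), which satisfies every atom and bond constraint.
So the answer is (D).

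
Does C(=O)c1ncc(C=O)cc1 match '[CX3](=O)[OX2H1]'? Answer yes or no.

The pattern [CX3](=O)[OX2H1] describes an sp2 carbon double-bonded to O and single-bonded to an -OH oxygen — a carboxylic acid.
The closest candidate here is an aldehyde (-CHO), but there is no singly-bonded oxygen on the carbonyl carbon. No other fragment satisfies the full query, so there is no match.

No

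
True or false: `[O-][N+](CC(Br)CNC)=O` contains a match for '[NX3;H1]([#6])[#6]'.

The pattern [NX3;H1]([#6])[#6] describes a trivalent nitrogen with one H, bonded to two carbons — a secondary amine.
The molecule carries an N-methylamino group (-NHCH3), whose atoms satisfy every constraint of the query, so the pattern matches.

True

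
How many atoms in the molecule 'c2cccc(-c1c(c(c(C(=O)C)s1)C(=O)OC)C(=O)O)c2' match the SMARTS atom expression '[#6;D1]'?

The query [#6;D1] means: carbon bonded to exactly one heavy atom.
Check the 21 heavy atoms by environment: 1× s (aromatic, D2) → no; 5× c (aromatic, D3) → no; 3× C (D3) → no; 4× O (D1) → no; 1× O (D2) → no; 2× C (D1) → match; 5× c (aromatic, D2) → no.
That gives 2 matching atoms.

2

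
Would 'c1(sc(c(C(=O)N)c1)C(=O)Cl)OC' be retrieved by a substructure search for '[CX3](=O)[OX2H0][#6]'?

No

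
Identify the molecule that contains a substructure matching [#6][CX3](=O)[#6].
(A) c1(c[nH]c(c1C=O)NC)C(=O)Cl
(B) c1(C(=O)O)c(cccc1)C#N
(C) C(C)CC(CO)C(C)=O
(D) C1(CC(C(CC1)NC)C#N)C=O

C

[#6][CX3](=O)[#6] describes a carbonyl carbon (no H) flanked by two carbons (a ketone).
(A) has an aldehyde (-CHO) but the carbonyl carbon has H1, so it is not flanked by two carbons.
(B) has a carboxylic acid group (-C(=O)OH) but one neighbour of the carbonyl carbon is O, not C.
(C) contains an acetyl/ketone group (-C(=O)CH3), which satisfies every atom and bond constraint.
(D) has an aldehyde (-CHO) but the carbonyl carbon has H1, so it is not flanked by two carbons.
So the answer is (C).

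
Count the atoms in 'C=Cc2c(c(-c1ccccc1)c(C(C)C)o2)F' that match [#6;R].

10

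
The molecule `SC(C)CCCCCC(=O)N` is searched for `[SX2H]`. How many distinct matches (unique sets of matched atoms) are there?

1

[SX2H] is the SMARTS for a thiol: an aliphatic sulfur with two connections, one being H.
Exactly one fragment in the molecule meets all constraints, giving 1 match.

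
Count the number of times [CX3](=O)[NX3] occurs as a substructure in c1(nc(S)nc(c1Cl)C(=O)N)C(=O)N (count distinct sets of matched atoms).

2

[CX3](=O)[NX3] is the SMARTS for an amide: a carbonyl carbon bonded to a trivalent nitrogen.
The molecule carries 2 separate instances of a primary amide (-C(=O)NH2) meeting every constraint; each maps to a distinct set of atoms, giving 2 matches.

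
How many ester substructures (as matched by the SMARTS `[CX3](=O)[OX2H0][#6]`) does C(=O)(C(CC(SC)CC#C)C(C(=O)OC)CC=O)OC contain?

2

[CX3](=O)[OX2H0][#6] is the SMARTS for an ester: a carbonyl carbon bonded to an oxygen that is itself bonded to carbon (no H on that O).
The molecule carries 2 separate instances of a methyl-ester group (-C(=O)OCH3) meeting every constraint; each maps to a distinct set of atoms, giving 2 matches.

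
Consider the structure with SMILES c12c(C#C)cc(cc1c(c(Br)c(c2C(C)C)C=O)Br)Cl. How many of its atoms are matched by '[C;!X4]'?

3

The query [C;!X4] means: aliphatic carbon that does not have four total connections.
Check the 20 heavy atoms by environment: 10× c (aromatic, X3) → no; 3× C (X4) → no; 2× Br (X1) → no; 1× C (X3) → match; 1× O (X1) → no; 1× Cl (X1) → no; 2× C (X2) → match.
Summing the matching environments: 1 + 2 = 3 matching atoms.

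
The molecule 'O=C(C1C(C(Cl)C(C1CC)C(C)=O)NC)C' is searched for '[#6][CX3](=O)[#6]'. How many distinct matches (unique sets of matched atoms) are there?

2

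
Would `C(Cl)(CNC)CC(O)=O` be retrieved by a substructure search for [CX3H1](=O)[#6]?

No

The pattern [CX3H1](=O)[#6] describes an sp2 carbon with one H, double-bonded to O and single-bonded to carbon — an aldehyde.
The closest candidate here is a carboxylic acid group (-C(=O)OH), but the carbonyl carbon has H0 and is bonded to O, not H1. No other fragment satisfies the full query, so there is no match.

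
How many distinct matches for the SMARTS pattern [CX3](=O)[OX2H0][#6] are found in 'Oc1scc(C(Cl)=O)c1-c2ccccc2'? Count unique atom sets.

0

[CX3](=O)[OX2H0][#6] is the SMARTS for an ester: a carbonyl carbon bonded to an oxygen that is itself bonded to carbon (no H on that O).
No fragment in the molecule satisfies every constraint, giving 0 matches.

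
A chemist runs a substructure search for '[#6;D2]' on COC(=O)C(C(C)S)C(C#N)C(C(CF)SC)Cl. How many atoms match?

The query [#6;D2] means: any carbon bonded to exactly two heavy atoms.
Check the 18 heavy atoms by environment: 2× C (D2) → match; 6× C (D3) → no; 3× C (D1) → no; 1× N (D1) → no; 1× O (D1) → no; 1× O (D2) → no; 1× S (D1) → no; 1× S (D2) → no; 1× F (D1) → no; 1× Cl (D1) → no.
That gives 2 matching atoms.

2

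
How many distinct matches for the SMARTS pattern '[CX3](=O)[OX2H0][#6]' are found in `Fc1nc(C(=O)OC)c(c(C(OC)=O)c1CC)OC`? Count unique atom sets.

2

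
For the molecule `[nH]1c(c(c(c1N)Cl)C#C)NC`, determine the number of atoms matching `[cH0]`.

4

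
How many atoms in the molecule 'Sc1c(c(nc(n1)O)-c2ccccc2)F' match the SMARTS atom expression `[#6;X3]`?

10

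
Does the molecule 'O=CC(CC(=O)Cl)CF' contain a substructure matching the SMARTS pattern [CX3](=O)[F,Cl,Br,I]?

Yes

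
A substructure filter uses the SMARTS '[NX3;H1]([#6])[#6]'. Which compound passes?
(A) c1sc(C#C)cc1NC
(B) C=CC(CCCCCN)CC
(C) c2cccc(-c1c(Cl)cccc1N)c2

[NX3;H1]([#6])[#6] describes a trivalent nitrogen with one H, bonded to two carbons (a secondary amine).
(A) contains an N-methylamino group (-NHCH3), which satisfies every atom and bond constraint.
(B) has a primary amino group (-NH2) but the nitrogen has H2 and only one carbon neighbour.
(C) has a primary amino group (-NH2) but the nitrogen has H2 and only one carbon neighbour.
So the answer is (A).

A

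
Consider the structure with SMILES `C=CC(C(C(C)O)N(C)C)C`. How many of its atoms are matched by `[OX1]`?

0

The query [OX1] means: aliphatic oxygen with one total connection — typically a carbonyl =O or an oxide.
Check the 11 heavy atoms by environment: 7× C (X4) → no; 2× C (X3) → no; 1× O (X2) → no; 1× N (X3) → no.
No environment satisfies the query, so 0 matching atoms.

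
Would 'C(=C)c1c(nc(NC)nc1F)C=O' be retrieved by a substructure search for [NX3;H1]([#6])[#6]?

The pattern [NX3;H1]([#6])[#6] describes a trivalent nitrogen with one H, bonded to two carbons — a secondary amine.
The molecule carries an N-methylamino group (-NHCH3), whose atoms satisfy every constraint of the query, so the pattern matches.

Yes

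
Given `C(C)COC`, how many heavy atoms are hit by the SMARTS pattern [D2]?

3

Check the 5 heavy atoms by environment: 2× C (D2) → match; 1× O (D2) → match; 2× C (D1) → no.
Summing the matching environments: 2 + 1 = 3 matching atoms.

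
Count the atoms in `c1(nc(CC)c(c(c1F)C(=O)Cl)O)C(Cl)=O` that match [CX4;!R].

2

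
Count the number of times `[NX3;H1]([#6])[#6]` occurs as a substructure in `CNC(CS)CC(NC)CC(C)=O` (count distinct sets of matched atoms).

2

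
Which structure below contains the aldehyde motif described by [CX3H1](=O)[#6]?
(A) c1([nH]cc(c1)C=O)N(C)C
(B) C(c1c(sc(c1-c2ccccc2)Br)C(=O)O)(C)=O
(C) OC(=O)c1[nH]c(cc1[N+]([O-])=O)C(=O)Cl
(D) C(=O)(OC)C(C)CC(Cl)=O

[CX3H1](=O)[#6] describes an sp2 carbon with one H, double-bonded to O and single-bonded to carbon (an aldehyde).
(A) contains an aldehyde (-CHO), which satisfies every atom and bond constraint.
(B) has an acetyl/ketone group (-C(=O)CH3) but the carbonyl carbon has H0 (two carbon neighbours), not H1.
(C) has a carboxylic acid group (-C(=O)OH) but the carbonyl carbon has H0 and is bonded to O, not H1.
(D) has a methyl-ester group (-C(=O)OCH3) but the carbonyl carbon has H0, not H1.
So the answer is (A).

A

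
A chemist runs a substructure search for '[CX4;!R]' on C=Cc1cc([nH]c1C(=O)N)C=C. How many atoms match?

0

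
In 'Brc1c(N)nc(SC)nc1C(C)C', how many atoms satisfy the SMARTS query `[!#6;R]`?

2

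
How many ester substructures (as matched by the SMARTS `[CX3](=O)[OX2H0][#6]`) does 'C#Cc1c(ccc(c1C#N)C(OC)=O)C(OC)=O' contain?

[CX3](=O)[OX2H0][#6] is the SMARTS for an ester: a carbonyl carbon bonded to an oxygen that is itself bonded to carbon (no H on that O).
The molecule carries 2 separate instances of a methyl-ester group (-C(=O)OCH3) meeting every constraint; each maps to a distinct set of atoms, giving 2 matches.

2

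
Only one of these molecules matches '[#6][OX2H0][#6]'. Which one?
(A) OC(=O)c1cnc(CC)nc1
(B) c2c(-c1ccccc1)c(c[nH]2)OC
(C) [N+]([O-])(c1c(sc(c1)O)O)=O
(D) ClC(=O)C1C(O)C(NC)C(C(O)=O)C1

[#6][OX2H0][#6] describes an aliphatic oxygen bridging two carbons with no H on the oxygen (an ether).
(A) has a carboxylic acid group (-C(=O)OH) but the -OH oxygen has H1; the =O is OX1, not OX2.
(B) contains a methoxy ether (-OCH3), which satisfies every atom and bond constraint.
(C) has a hydroxyl group (-OH) but the oxygen has H1, not H0 bridging two carbons.
(D) has a carboxylic acid group (-C(=O)OH) but the -OH oxygen has H1; the =O is OX1, not OX2.
So the answer is (B).

B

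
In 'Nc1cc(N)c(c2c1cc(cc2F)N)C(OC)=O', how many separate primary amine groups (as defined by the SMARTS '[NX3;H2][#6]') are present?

3

[NX3;H2][#6] is the SMARTS for a primary amine: a trivalent nitrogen with two H attached to carbon.
The molecule carries 3 separate instances of a primary amino group (-NH2) meeting every constraint; each maps to a distinct set of atoms, giving 3 matches.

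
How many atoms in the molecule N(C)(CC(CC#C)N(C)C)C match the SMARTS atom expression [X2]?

2

The query [X2] means: any atom with exactly two total connections (bonds + H).
Check the 11 heavy atoms by environment: 7× C (X4) → no; 2× C (X2) → match; 2× N (X3) → no.
That gives 2 matching atoms.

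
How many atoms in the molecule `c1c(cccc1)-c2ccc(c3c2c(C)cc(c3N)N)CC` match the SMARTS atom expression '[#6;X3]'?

The query [#6;X3] means: any carbon (aromatic or not) with three total connections.
Check the 21 heavy atoms by environment: 16× c (aromatic, X3) → match; 3× C (X4) → no; 2× N (X3) → no.
That gives 16 matching atoms.

16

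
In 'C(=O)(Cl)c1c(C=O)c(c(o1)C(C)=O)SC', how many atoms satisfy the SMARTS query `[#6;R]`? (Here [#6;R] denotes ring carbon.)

The query [#6;R] means: carbon that is part of a ring.
Check the 15 heavy atoms by environment: 1× o (aromatic, in 5-ring) → no; 4× c (aromatic, in 5-ring) → match; 5× C (acyclic) → no; 3× O (acyclic) → no; 1× Cl (acyclic) → no; 1× S (acyclic) → no.
That gives 4 matching atoms.

4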